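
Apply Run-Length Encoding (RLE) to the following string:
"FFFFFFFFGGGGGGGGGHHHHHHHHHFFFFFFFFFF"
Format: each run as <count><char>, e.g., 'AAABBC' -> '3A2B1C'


Scanning runs left to right:
  i=0: run of 'F' x 8 -> '8F'
  i=8: run of 'G' x 9 -> '9G'
  i=17: run of 'H' x 9 -> '9H'
  i=26: run of 'F' x 10 -> '10F'

RLE = 8F9G9H10F


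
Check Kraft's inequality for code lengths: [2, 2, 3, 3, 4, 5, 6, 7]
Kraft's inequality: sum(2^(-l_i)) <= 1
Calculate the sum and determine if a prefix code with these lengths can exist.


Sum = 2^(-2) + 2^(-2) + 2^(-3) + 2^(-3) + 2^(-4) + 2^(-5) + 2^(-6) + 2^(-7)
    = 0.25 + 0.25 + 0.125 + 0.125 + 0.0625 + 0.03125 + 0.015625 + 0.0078125
    = 111/128 = 0.8671875
Since 0.8671875 <= 1, Kraft's inequality IS satisfied.
A prefix code with these lengths CAN exist.

Kraft sum = 0.8671875. Satisfied.


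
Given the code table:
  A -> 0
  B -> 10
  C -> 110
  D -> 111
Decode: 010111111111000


Decoding:
0 -> A
10 -> B
111 -> D
111 -> D
111 -> D
0 -> A
0 -> A
0 -> A


Result: ABDDDAAA


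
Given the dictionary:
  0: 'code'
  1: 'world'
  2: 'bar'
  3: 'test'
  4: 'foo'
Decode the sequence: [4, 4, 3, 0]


Look up each index in the dictionary:
  4 -> 'foo'
  4 -> 'foo'
  3 -> 'test'
  0 -> 'code'

Decoded: "foo foo test code"


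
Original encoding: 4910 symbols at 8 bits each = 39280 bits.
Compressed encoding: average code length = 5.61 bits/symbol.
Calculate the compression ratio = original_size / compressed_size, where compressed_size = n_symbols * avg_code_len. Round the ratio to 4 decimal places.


original_size = n_symbols * orig_bits = 4910 * 8 = 39280 bits
compressed_size = n_symbols * avg_code_len = 4910 * 5.61 = 27545.1 bits
ratio = original_size / compressed_size = 39280 / 27545.1 = 1.426

Compression ratio = 1.426


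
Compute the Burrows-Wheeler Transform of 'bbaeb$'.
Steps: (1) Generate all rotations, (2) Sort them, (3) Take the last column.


Rotations (sorted):
  0: $bbaeb -> last char: b
  1: aeb$bb -> last char: b
  2: b$bbae -> last char: e
  3: baeb$b -> last char: b
  4: bbaeb$ -> last char: $
  5: eb$bba -> last char: a


BWT = bbeb$a


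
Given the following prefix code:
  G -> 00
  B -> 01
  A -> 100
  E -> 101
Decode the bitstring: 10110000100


Decoding step by step:
Bits 101 -> E
Bits 100 -> A
Bits 00 -> G
Bits 100 -> A


Decoded message: EAGA


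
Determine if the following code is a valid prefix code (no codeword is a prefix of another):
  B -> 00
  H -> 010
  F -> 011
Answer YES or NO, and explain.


Checking each pair (does one codeword prefix another?):
  B='00' vs H='010': no prefix
  B='00' vs F='011': no prefix
  H='010' vs B='00': no prefix
  H='010' vs F='011': no prefix
  F='011' vs B='00': no prefix
  F='011' vs H='010': no prefix
No violation found over all pairs.

YES -- this is a valid prefix code. No codeword is a prefix of any other codeword.


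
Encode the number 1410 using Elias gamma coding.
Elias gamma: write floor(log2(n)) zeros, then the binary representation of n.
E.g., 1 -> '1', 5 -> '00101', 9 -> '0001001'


num_bits = floor(log2(1410)) + 1 = 11
leading_zeros = num_bits - 1 = 10
binary(1410) = 10110000010

Elias gamma(1410) = '0000000000' + '10110000010' = 000000000010110000010 (21 bits)


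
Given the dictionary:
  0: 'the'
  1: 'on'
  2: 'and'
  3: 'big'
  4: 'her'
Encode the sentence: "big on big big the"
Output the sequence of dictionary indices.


Look up each word in the dictionary:
  'big' -> 3
  'on' -> 1
  'big' -> 3
  'big' -> 3
  'the' -> 0

Encoded: [3, 1, 3, 3, 0]


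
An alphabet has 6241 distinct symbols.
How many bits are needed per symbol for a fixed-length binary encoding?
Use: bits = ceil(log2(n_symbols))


log2(6241) = 12.6076
Bracket: 2^12 = 4096 < 6241 <= 2^13 = 8192
So ceil(log2(6241)) = 13

bits = ceil(log2(6241)) = ceil(12.6076) = 13 bits


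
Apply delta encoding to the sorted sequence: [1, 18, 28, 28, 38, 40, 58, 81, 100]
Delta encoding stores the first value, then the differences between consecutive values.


First value: 1
Deltas:
  18 - 1 = 17
  28 - 18 = 10
  28 - 28 = 0
  38 - 28 = 10
  40 - 38 = 2
  58 - 40 = 18
  81 - 58 = 23
  100 - 81 = 19


Delta encoded: [1, 17, 10, 0, 10, 2, 18, 23, 19]


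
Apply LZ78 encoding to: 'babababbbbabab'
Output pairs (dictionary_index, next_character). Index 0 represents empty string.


LZ78 encoding steps:
Dictionary: {0: ''}
Step 1: w='' (idx 0), next='b' -> output (0, 'b'), add 'b' as idx 1
Step 2: w='' (idx 0), next='a' -> output (0, 'a'), add 'a' as idx 2
Step 3: w='b' (idx 1), next='a' -> output (1, 'a'), add 'ba' as idx 3
Step 4: w='ba' (idx 3), next='b' -> output (3, 'b'), add 'bab' as idx 4
Step 5: w='b' (idx 1), next='b' -> output (1, 'b'), add 'bb' as idx 5
Step 6: w='bab' (idx 4), next='a' -> output (4, 'a'), add 'baba' as idx 6
Step 7: w='b' (idx 1), end of input -> output (1, '')


Encoded: [(0, 'b'), (0, 'a'), (1, 'a'), (3, 'b'), (1, 'b'), (4, 'a'), (1, '')]


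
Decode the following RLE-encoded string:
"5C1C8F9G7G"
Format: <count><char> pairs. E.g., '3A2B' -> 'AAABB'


Expanding each <count><char> pair:
  5C -> 'CCCCC'
  1C -> 'C'
  8F -> 'FFFFFFFF'
  9G -> 'GGGGGGGGG'
  7G -> 'GGGGGGG'

Decoded = CCCCCCFFFFFFFFGGGGGGGGGGGGGGGG


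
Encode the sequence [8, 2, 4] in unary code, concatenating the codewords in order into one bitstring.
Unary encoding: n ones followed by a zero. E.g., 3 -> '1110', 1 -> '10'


Encode each number as n ones followed by a terminating 0:
  8 -> 111111110 (9 bits)
  2 -> 110 (3 bits)
  4 -> 11110 (5 bits)
Total length = 9 + 3 + 5 = 17 bits.

Unary([8, 2, 4]) = 11111111011011110 (17 bits)


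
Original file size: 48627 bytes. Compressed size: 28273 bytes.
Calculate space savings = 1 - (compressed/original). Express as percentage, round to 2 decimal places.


ratio = compressed/original = 28273/48627 = 0.581426
savings = 1 - ratio = 1 - 0.581426 = 0.418574
as a percentage: 0.418574 * 100 = 41.86%

Space savings = 1 - 28273/48627 = 41.86%


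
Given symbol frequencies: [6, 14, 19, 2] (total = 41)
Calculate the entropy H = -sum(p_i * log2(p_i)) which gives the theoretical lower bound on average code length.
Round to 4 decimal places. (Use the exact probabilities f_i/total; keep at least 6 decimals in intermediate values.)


Per-symbol terms -p_i * log2(p_i) with p_i = f_i/41:
  p = 6/41 = 0.146341: log2(p) = -2.772590, -p*log2(p) = 0.405745
  p = 14/41 = 0.341463: log2(p) = -1.550197, -p*log2(p) = 0.529336
  p = 19/41 = 0.463415: log2(p) = -1.109624, -p*log2(p) = 0.514216
  p = 2/41 = 0.048780: log2(p) = -4.357552, -p*log2(p) = 0.212564
H = 0.405745 + 0.529336 + 0.514216 + 0.212564 = 1.661861

H = 1.6619 bits/symbol


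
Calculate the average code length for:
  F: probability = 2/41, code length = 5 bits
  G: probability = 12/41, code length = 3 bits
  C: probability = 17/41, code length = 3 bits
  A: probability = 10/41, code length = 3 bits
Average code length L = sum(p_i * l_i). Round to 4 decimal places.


Weighted contributions p_i * l_i:
  F: (2/41) * 5 = 10/41
  G: (12/41) * 3 = 36/41
  C: (17/41) * 3 = 51/41
  A: (10/41) * 3 = 30/41
Sum = (10 + 36 + 51 + 30)/41 = 127/41

L = 127/41 = 3.0976 bits/symbol


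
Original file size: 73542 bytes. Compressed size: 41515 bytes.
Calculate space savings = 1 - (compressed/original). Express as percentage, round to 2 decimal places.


ratio = compressed/original = 41515/73542 = 0.564507
savings = 1 - ratio = 1 - 0.564507 = 0.435493
as a percentage: 0.435493 * 100 = 43.55%

Space savings = 1 - 41515/73542 = 43.55%


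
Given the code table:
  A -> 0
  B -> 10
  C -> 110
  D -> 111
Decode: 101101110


Decoding:
10 -> B
110 -> C
111 -> D
0 -> A


Result: BCDA


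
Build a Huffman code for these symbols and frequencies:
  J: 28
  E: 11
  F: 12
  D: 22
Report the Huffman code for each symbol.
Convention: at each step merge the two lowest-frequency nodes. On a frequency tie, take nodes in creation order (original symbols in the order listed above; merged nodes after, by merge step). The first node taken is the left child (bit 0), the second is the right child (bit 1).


Huffman tree construction:
Step 1: Merge E(11) + F(12) = 23
Step 2: Merge D(22) + (E+F)(23) = 45
Step 3: Merge J(28) + (D+(E+F))(45) = 73
Read each symbol's code off the tree from the root (left child = 0, right child = 1).

Codes:
  J: 0 (length 1)
  E: 110 (length 3)
  F: 111 (length 3)
  D: 10 (length 2)
Average code length: 141/73 = 1.9315 bits/symbol


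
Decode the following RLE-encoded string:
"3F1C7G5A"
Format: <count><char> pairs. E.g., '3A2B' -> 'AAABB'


Expanding each <count><char> pair:
  3F -> 'FFF'
  1C -> 'C'
  7G -> 'GGGGGGG'
  5A -> 'AAAAA'

Decoded = FFFCGGGGGGGAAAAA


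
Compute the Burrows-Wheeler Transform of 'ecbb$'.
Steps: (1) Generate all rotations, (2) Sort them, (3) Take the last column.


Rotations (sorted):
  0: $ecbb -> last char: b
  1: b$ecb -> last char: b
  2: bb$ec -> last char: c
  3: cbb$e -> last char: e
  4: ecbb$ -> last char: $


BWT = bbce$


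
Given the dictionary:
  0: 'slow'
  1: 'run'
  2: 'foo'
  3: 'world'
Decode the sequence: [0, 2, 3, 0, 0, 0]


Look up each index in the dictionary:
  0 -> 'slow'
  2 -> 'foo'
  3 -> 'world'
  0 -> 'slow'
  0 -> 'slow'
  0 -> 'slow'

Decoded: "slow foo world slow slow slow"


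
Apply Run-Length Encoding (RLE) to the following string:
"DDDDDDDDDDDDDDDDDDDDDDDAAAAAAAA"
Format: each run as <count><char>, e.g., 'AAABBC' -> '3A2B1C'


Scanning runs left to right:
  i=0: run of 'D' x 23 -> '23D'
  i=23: run of 'A' x 8 -> '8A'

RLE = 23D8A


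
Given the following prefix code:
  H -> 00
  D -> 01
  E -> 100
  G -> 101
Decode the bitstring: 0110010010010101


Decoding step by step:
Bits 01 -> D
Bits 100 -> E
Bits 100 -> E
Bits 100 -> E
Bits 101 -> G
Bits 01 -> D


Decoded message: DEEEGD


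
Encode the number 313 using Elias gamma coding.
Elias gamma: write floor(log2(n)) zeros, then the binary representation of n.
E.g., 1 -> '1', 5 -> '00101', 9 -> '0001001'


num_bits = floor(log2(313)) + 1 = 9
leading_zeros = num_bits - 1 = 8
binary(313) = 100111001

Elias gamma(313) = '00000000' + '100111001' = 00000000100111001 (17 bits)


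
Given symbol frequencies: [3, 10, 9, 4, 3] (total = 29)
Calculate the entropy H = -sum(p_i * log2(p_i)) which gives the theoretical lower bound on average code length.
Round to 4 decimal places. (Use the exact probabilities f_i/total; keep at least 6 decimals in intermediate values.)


Per-symbol terms -p_i * log2(p_i) with p_i = f_i/29:
  p = 3/29 = 0.103448: log2(p) = -3.273018, -p*log2(p) = 0.338588
  p = 10/29 = 0.344828: log2(p) = -1.536053, -p*log2(p) = 0.529673
  p = 9/29 = 0.310345: log2(p) = -1.688056, -p*log2(p) = 0.523879
  p = 4/29 = 0.137931: log2(p) = -2.857981, -p*log2(p) = 0.394204
  p = 3/29 = 0.103448: log2(p) = -3.273018, -p*log2(p) = 0.338588
H = 0.338588 + 0.529673 + 0.523879 + 0.394204 + 0.338588 = 2.124932

H = 2.1249 bits/symbol


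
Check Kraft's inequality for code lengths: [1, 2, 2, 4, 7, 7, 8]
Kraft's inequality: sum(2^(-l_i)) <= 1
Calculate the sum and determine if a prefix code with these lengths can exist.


Sum = 2^(-1) + 2^(-2) + 2^(-2) + 2^(-4) + 2^(-7) + 2^(-7) + 2^(-8)
    = 0.5 + 0.25 + 0.25 + 0.0625 + 0.0078125 + 0.0078125 + 0.00390625
    = 277/256 = 1.08203125
Since 1.08203125 > 1, Kraft's inequality is NOT satisfied.
A prefix code with these lengths CANNOT exist.

Kraft sum = 1.08203125. Not satisfied.


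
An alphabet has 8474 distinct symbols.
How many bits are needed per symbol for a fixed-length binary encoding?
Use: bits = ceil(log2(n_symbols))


log2(8474) = 13.0488
Bracket: 2^13 = 8192 < 8474 <= 2^14 = 16384
So ceil(log2(8474)) = 14

bits = ceil(log2(8474)) = ceil(13.0488) = 14 bits


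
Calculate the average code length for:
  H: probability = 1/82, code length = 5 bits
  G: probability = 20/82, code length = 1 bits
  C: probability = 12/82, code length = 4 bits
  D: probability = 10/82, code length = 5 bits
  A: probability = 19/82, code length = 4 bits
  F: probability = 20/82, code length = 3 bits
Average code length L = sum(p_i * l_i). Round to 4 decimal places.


Weighted contributions p_i * l_i:
  H: (1/82) * 5 = 5/82
  G: (20/82) * 1 = 20/82
  C: (12/82) * 4 = 48/82
  D: (10/82) * 5 = 50/82
  A: (19/82) * 4 = 76/82
  F: (20/82) * 3 = 60/82
Sum = (5 + 20 + 48 + 50 + 76 + 60)/82 = 259/82

L = 259/82 = 3.1585 bits/symbol


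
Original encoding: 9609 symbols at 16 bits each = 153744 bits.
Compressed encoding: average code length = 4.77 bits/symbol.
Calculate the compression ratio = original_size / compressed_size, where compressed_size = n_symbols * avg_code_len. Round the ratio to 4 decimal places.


original_size = n_symbols * orig_bits = 9609 * 16 = 153744 bits
compressed_size = n_symbols * avg_code_len = 9609 * 4.77 = 45834.93 bits
ratio = original_size / compressed_size = 153744 / 45834.93 = 3.3543

Compression ratio = 3.3543


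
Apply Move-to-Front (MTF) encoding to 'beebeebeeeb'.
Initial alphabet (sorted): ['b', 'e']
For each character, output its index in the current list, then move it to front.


MTF encoding:
'b': index 0 in ['b', 'e'] -> ['b', 'e']
'e': index 1 in ['b', 'e'] -> ['e', 'b']
'e': index 0 in ['e', 'b'] -> ['e', 'b']
'b': index 1 in ['e', 'b'] -> ['b', 'e']
'e': index 1 in ['b', 'e'] -> ['e', 'b']
'e': index 0 in ['e', 'b'] -> ['e', 'b']
'b': index 1 in ['e', 'b'] -> ['b', 'e']
'e': index 1 in ['b', 'e'] -> ['e', 'b']
'e': index 0 in ['e', 'b'] -> ['e', 'b']
'e': index 0 in ['e', 'b'] -> ['e', 'b']
'b': index 1 in ['e', 'b'] -> ['b', 'e']


Output: [0, 1, 0, 1, 1, 0, 1, 1, 0, 0, 1]


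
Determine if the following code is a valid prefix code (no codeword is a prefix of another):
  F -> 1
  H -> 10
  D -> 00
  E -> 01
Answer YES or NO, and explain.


Checking each pair (does one codeword prefix another?):
  F='1' vs H='10': prefix -- VIOLATION

NO -- this is NOT a valid prefix code. F (1) is a prefix of H (10).


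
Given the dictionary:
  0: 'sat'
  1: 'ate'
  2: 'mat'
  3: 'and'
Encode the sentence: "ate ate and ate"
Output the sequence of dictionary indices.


Look up each word in the dictionary:
  'ate' -> 1
  'ate' -> 1
  'and' -> 3
  'ate' -> 1

Encoded: [1, 1, 3, 1]


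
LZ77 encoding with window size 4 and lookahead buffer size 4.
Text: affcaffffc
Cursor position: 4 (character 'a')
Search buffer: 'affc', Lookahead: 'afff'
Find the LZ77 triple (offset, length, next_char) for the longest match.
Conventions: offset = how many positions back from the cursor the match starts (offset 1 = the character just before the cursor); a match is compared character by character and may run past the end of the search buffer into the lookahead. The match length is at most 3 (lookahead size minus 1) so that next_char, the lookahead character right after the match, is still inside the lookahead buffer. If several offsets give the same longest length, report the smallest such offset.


Try each offset into the search buffer:
  offset=1 (pos 3, char 'c'): match length 0
  offset=2 (pos 2, char 'f'): match length 0
  offset=3 (pos 1, char 'f'): match length 0
  offset=4 (pos 0, char 'a'): match length 3
Longest match has length 3 at offset 4.
next_char = character at position 4 + 3 = 7 -> 'f'

Best match: offset=4, length=3 (matching 'aff' starting at position 0)
LZ77 triple: (4, 3, 'f')


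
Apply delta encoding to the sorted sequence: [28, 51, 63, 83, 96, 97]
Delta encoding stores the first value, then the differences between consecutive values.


First value: 28
Deltas:
  51 - 28 = 23
  63 - 51 = 12
  83 - 63 = 20
  96 - 83 = 13
  97 - 96 = 1


Delta encoded: [28, 23, 12, 20, 13, 1]


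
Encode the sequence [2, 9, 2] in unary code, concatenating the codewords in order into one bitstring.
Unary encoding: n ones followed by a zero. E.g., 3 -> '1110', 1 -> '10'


Encode each number as n ones followed by a terminating 0:
  2 -> 110 (3 bits)
  9 -> 1111111110 (10 bits)
  2 -> 110 (3 bits)
Total length = 3 + 10 + 3 = 16 bits.

Unary([2, 9, 2]) = 1101111111110110 (16 bits)


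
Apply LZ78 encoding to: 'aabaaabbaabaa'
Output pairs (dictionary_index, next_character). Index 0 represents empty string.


LZ78 encoding steps:
Dictionary: {0: ''}
Step 1: w='' (idx 0), next='a' -> output (0, 'a'), add 'a' as idx 1
Step 2: w='a' (idx 1), next='b' -> output (1, 'b'), add 'ab' as idx 2
Step 3: w='a' (idx 1), next='a' -> output (1, 'a'), add 'aa' as idx 3
Step 4: w='ab' (idx 2), next='b' -> output (2, 'b'), add 'abb' as idx 4
Step 5: w='aa' (idx 3), next='b' -> output (3, 'b'), add 'aab' as idx 5
Step 6: w='aa' (idx 3), end of input -> output (3, '')


Encoded: [(0, 'a'), (1, 'b'), (1, 'a'), (2, 'b'), (3, 'b'), (3, '')]


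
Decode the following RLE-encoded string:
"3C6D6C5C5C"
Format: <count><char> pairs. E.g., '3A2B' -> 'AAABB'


Expanding each <count><char> pair:
  3C -> 'CCC'
  6D -> 'DDDDDD'
  6C -> 'CCCCCC'
  5C -> 'CCCCC'
  5C -> 'CCCCC'

Decoded = CCCDDDDDDCCCCCCCCCCCCCCCC


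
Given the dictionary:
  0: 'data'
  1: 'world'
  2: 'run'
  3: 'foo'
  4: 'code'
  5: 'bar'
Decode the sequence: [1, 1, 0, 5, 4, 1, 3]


Look up each index in the dictionary:
  1 -> 'world'
  1 -> 'world'
  0 -> 'data'
  5 -> 'bar'
  4 -> 'code'
  1 -> 'world'
  3 -> 'foo'

Decoded: "world world data bar code world foo"


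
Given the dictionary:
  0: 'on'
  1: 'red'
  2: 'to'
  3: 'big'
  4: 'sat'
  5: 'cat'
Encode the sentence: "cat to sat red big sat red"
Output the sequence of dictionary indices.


Look up each word in the dictionary:
  'cat' -> 5
  'to' -> 2
  'sat' -> 4
  'red' -> 1
  'big' -> 3
  'sat' -> 4
  'red' -> 1

Encoded: [5, 2, 4, 1, 3, 4, 1]


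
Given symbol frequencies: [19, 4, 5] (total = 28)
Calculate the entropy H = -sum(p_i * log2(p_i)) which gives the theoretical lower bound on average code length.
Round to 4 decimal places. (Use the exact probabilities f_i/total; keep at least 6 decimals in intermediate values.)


Per-symbol terms -p_i * log2(p_i) with p_i = f_i/28:
  p = 19/28 = 0.678571: log2(p) = -0.559427, -p*log2(p) = 0.379611
  p = 4/28 = 0.142857: log2(p) = -2.807355, -p*log2(p) = 0.401051
  p = 5/28 = 0.178571: log2(p) = -2.485427, -p*log2(p) = 0.443826
H = 0.379611 + 0.401051 + 0.443826 = 1.224488

H = 1.2245 bits/symbol


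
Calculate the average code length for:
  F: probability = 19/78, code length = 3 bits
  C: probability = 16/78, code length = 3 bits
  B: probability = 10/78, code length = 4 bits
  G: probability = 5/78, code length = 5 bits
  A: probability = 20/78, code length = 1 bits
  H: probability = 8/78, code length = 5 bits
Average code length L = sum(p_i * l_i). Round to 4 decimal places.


Weighted contributions p_i * l_i:
  F: (19/78) * 3 = 57/78
  C: (16/78) * 3 = 48/78
  B: (10/78) * 4 = 40/78
  G: (5/78) * 5 = 25/78
  A: (20/78) * 1 = 20/78
  H: (8/78) * 5 = 40/78
Sum = (57 + 48 + 40 + 25 + 20 + 40)/78 = 230/78

L = 230/78 = 2.9487 bits/symbol


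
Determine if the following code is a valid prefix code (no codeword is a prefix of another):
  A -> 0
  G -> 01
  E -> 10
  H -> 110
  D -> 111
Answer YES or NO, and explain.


Checking each pair (does one codeword prefix another?):
  A='0' vs G='01': prefix -- VIOLATION

NO -- this is NOT a valid prefix code. A (0) is a prefix of G (01).


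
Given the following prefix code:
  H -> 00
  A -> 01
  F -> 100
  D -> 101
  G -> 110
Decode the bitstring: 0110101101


Decoding step by step:
Bits 01 -> A
Bits 101 -> D
Bits 01 -> A
Bits 101 -> D


Decoded message: ADAD


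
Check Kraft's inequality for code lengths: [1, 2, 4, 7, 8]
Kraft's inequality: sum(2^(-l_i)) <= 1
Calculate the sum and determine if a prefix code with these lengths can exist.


Sum = 2^(-1) + 2^(-2) + 2^(-4) + 2^(-7) + 2^(-8)
    = 0.5 + 0.25 + 0.0625 + 0.0078125 + 0.00390625
    = 211/256 = 0.82421875
Since 0.82421875 <= 1, Kraft's inequality IS satisfied.
A prefix code with these lengths CAN exist.

Kraft sum = 0.82421875. Satisfied.


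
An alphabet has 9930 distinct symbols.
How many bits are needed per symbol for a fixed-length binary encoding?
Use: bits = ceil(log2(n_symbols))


log2(9930) = 13.2776
Bracket: 2^13 = 8192 < 9930 <= 2^14 = 16384
So ceil(log2(9930)) = 14

bits = ceil(log2(9930)) = ceil(13.2776) = 14 bits


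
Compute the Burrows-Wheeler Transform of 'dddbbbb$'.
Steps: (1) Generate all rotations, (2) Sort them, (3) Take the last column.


Rotations (sorted):
  0: $dddbbbb -> last char: b
  1: b$dddbbb -> last char: b
  2: bb$dddbb -> last char: b
  3: bbb$dddb -> last char: b
  4: bbbb$ddd -> last char: d
  5: dbbbb$dd -> last char: d
  6: ddbbbb$d -> last char: d
  7: dddbbbb$ -> last char: $


BWT = bbbbddd$


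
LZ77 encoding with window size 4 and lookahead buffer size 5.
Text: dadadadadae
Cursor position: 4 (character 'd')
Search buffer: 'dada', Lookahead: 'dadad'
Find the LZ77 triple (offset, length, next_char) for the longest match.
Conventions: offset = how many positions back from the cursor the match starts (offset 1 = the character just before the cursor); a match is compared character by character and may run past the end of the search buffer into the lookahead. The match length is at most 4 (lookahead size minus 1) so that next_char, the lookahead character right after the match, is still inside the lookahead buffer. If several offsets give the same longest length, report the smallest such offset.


Try each offset into the search buffer:
  offset=1 (pos 3, char 'a'): match length 0
  offset=2 (pos 2, char 'd'): match length 4
  offset=3 (pos 1, char 'a'): match length 0
  offset=4 (pos 0, char 'd'): match length 4
Longest match has length 4, found at offsets 2, 4; take the smallest, offset 2.
next_char = character at position 4 + 4 = 8 -> 'd'

Best match: offset=2, length=4 (matching 'dada' starting at position 2)
LZ77 triple: (2, 4, 'd')


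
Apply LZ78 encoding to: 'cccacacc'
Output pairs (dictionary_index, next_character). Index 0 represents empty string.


LZ78 encoding steps:
Dictionary: {0: ''}
Step 1: w='' (idx 0), next='c' -> output (0, 'c'), add 'c' as idx 1
Step 2: w='c' (idx 1), next='c' -> output (1, 'c'), add 'cc' as idx 2
Step 3: w='' (idx 0), next='a' -> output (0, 'a'), add 'a' as idx 3
Step 4: w='c' (idx 1), next='a' -> output (1, 'a'), add 'ca' as idx 4
Step 5: w='cc' (idx 2), end of input -> output (2, '')


Encoded: [(0, 'c'), (1, 'c'), (0, 'a'), (1, 'a'), (2, '')]


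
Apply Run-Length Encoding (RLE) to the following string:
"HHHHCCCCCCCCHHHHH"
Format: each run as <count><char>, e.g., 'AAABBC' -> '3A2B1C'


Scanning runs left to right:
  i=0: run of 'H' x 4 -> '4H'
  i=4: run of 'C' x 8 -> '8C'
  i=12: run of 'H' x 5 -> '5H'

RLE = 4H8C5H


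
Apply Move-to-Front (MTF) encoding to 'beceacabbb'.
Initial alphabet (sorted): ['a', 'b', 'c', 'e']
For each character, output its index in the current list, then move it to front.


MTF encoding:
'b': index 1 in ['a', 'b', 'c', 'e'] -> ['b', 'a', 'c', 'e']
'e': index 3 in ['b', 'a', 'c', 'e'] -> ['e', 'b', 'a', 'c']
'c': index 3 in ['e', 'b', 'a', 'c'] -> ['c', 'e', 'b', 'a']
'e': index 1 in ['c', 'e', 'b', 'a'] -> ['e', 'c', 'b', 'a']
'a': index 3 in ['e', 'c', 'b', 'a'] -> ['a', 'e', 'c', 'b']
'c': index 2 in ['a', 'e', 'c', 'b'] -> ['c', 'a', 'e', 'b']
'a': index 1 in ['c', 'a', 'e', 'b'] -> ['a', 'c', 'e', 'b']
'b': index 3 in ['a', 'c', 'e', 'b'] -> ['b', 'a', 'c', 'e']
'b': index 0 in ['b', 'a', 'c', 'e'] -> ['b', 'a', 'c', 'e']
'b': index 0 in ['b', 'a', 'c', 'e'] -> ['b', 'a', 'c', 'e']


Output: [1, 3, 3, 1, 3, 2, 1, 3, 0, 0]


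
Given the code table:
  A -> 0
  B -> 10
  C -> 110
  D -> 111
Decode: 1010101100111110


Decoding:
10 -> B
10 -> B
10 -> B
110 -> C
0 -> A
111 -> D
110 -> C


Result: BBBCADC


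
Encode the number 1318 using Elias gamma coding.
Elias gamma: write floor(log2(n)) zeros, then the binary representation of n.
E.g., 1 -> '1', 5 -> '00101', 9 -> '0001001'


num_bits = floor(log2(1318)) + 1 = 11
leading_zeros = num_bits - 1 = 10
binary(1318) = 10100100110

Elias gamma(1318) = '0000000000' + '10100100110' = 000000000010100100110 (21 bits)


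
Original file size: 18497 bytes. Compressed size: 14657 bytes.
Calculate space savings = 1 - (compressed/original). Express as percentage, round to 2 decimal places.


ratio = compressed/original = 14657/18497 = 0.792399
savings = 1 - ratio = 1 - 0.792399 = 0.207601
as a percentage: 0.207601 * 100 = 20.76%

Space savings = 1 - 14657/18497 = 20.76%


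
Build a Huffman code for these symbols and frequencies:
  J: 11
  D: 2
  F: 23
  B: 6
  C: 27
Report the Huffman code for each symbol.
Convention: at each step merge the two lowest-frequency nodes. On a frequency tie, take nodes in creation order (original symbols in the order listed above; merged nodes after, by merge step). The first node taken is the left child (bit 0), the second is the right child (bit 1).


Huffman tree construction:
Step 1: Merge D(2) + B(6) = 8
Step 2: Merge (D+B)(8) + J(11) = 19
Step 3: Merge ((D+B)+J)(19) + F(23) = 42
Step 4: Merge C(27) + (((D+B)+J)+F)(42) = 69
Read each symbol's code off the tree from the root (left child = 0, right child = 1).

Codes:
  J: 101 (length 3)
  D: 1000 (length 4)
  F: 11 (length 2)
  B: 1001 (length 4)
  C: 0 (length 1)
Average code length: 138/69 = 2.0000 bits/symbol


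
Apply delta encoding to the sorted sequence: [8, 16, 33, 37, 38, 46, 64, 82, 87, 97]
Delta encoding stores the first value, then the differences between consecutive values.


First value: 8
Deltas:
  16 - 8 = 8
  33 - 16 = 17
  37 - 33 = 4
  38 - 37 = 1
  46 - 38 = 8
  64 - 46 = 18
  82 - 64 = 18
  87 - 82 = 5
  97 - 87 = 10


Delta encoded: [8, 8, 17, 4, 1, 8, 18, 18, 5, 10]


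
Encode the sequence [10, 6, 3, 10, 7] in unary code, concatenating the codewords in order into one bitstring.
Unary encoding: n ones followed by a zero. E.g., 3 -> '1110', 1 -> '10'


Encode each number as n ones followed by a terminating 0:
  10 -> 11111111110 (11 bits)
  6 -> 1111110 (7 bits)
  3 -> 1110 (4 bits)
  10 -> 11111111110 (11 bits)
  7 -> 11111110 (8 bits)
Total length = 11 + 7 + 4 + 11 + 8 = 41 bits.

Unary([10, 6, 3, 10, 7]) = 11111111110111111011101111111111011111110 (41 bits)


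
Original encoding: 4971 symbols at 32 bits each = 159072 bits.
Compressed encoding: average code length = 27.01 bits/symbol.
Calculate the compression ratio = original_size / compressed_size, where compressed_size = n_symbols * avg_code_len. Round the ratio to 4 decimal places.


original_size = n_symbols * orig_bits = 4971 * 32 = 159072 bits
compressed_size = n_symbols * avg_code_len = 4971 * 27.01 = 134266.71 bits
ratio = original_size / compressed_size = 159072 / 134266.71 = 1.1847

Compression ratio = 1.1847


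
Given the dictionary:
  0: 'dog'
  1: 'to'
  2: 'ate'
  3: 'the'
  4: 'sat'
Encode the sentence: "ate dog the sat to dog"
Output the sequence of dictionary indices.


Look up each word in the dictionary:
  'ate' -> 2
  'dog' -> 0
  'the' -> 3
  'sat' -> 4
  'to' -> 1
  'dog' -> 0

Encoded: [2, 0, 3, 4, 1, 0]


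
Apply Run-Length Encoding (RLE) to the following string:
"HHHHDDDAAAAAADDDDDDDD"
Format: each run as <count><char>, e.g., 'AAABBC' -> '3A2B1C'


Scanning runs left to right:
  i=0: run of 'H' x 4 -> '4H'
  i=4: run of 'D' x 3 -> '3D'
  i=7: run of 'A' x 6 -> '6A'
  i=13: run of 'D' x 8 -> '8D'

RLE = 4H3D6A8D


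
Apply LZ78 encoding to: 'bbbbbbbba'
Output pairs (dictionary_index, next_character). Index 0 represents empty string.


LZ78 encoding steps:
Dictionary: {0: ''}
Step 1: w='' (idx 0), next='b' -> output (0, 'b'), add 'b' as idx 1
Step 2: w='b' (idx 1), next='b' -> output (1, 'b'), add 'bb' as idx 2
Step 3: w='bb' (idx 2), next='b' -> output (2, 'b'), add 'bbb' as idx 3
Step 4: w='bb' (idx 2), next='a' -> output (2, 'a'), add 'bba' as idx 4


Encoded: [(0, 'b'), (1, 'b'), (2, 'b'), (2, 'a')]


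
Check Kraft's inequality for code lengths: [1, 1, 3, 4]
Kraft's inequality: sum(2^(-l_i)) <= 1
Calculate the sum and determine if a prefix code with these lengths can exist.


Sum = 2^(-1) + 2^(-1) + 2^(-3) + 2^(-4)
    = 0.5 + 0.5 + 0.125 + 0.0625
    = 19/16 = 1.1875
Since 1.1875 > 1, Kraft's inequality is NOT satisfied.
A prefix code with these lengths CANNOT exist.

Kraft sum = 1.1875. Not satisfied.


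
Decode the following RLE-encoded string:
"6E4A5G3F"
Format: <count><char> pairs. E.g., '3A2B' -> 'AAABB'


Expanding each <count><char> pair:
  6E -> 'EEEEEE'
  4A -> 'AAAA'
  5G -> 'GGGGG'
  3F -> 'FFF'

Decoded = EEEEEEAAAAGGGGGFFF


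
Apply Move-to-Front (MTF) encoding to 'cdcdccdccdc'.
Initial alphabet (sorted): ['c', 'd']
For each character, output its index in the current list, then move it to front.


MTF encoding:
'c': index 0 in ['c', 'd'] -> ['c', 'd']
'd': index 1 in ['c', 'd'] -> ['d', 'c']
'c': index 1 in ['d', 'c'] -> ['c', 'd']
'd': index 1 in ['c', 'd'] -> ['d', 'c']
'c': index 1 in ['d', 'c'] -> ['c', 'd']
'c': index 0 in ['c', 'd'] -> ['c', 'd']
'd': index 1 in ['c', 'd'] -> ['d', 'c']
'c': index 1 in ['d', 'c'] -> ['c', 'd']
'c': index 0 in ['c', 'd'] -> ['c', 'd']
'd': index 1 in ['c', 'd'] -> ['d', 'c']
'c': index 1 in ['d', 'c'] -> ['c', 'd']


Output: [0, 1, 1, 1, 1, 0, 1, 1, 0, 1, 1]


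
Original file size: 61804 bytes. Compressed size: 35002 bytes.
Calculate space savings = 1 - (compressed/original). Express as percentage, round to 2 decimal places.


ratio = compressed/original = 35002/61804 = 0.566339
savings = 1 - ratio = 1 - 0.566339 = 0.433661
as a percentage: 0.433661 * 100 = 43.37%

Space savings = 1 - 35002/61804 = 43.37%


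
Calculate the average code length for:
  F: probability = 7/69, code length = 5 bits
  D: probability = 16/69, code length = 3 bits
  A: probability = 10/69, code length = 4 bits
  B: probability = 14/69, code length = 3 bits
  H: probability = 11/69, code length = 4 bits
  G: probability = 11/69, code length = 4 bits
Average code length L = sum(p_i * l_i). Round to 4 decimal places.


Weighted contributions p_i * l_i:
  F: (7/69) * 5 = 35/69
  D: (16/69) * 3 = 48/69
  A: (10/69) * 4 = 40/69
  B: (14/69) * 3 = 42/69
  H: (11/69) * 4 = 44/69
  G: (11/69) * 4 = 44/69
Sum = (35 + 48 + 40 + 42 + 44 + 44)/69 = 253/69

L = 253/69 = 3.6667 bits/symbol


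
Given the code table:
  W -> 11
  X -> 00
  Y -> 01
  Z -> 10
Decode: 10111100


Decoding:
10 -> Z
11 -> W
11 -> W
00 -> X


Result: ZWWX


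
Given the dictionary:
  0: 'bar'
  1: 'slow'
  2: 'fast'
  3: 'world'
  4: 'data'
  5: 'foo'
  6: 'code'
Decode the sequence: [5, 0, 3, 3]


Look up each index in the dictionary:
  5 -> 'foo'
  0 -> 'bar'
  3 -> 'world'
  3 -> 'world'

Decoded: "foo bar world world"


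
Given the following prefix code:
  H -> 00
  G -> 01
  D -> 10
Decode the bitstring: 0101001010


Decoding step by step:
Bits 01 -> G
Bits 01 -> G
Bits 00 -> H
Bits 10 -> D
Bits 10 -> D


Decoded message: GGHDD


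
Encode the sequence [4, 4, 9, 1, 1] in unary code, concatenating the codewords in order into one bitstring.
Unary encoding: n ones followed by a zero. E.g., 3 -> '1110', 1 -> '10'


Encode each number as n ones followed by a terminating 0:
  4 -> 11110 (5 bits)
  4 -> 11110 (5 bits)
  9 -> 1111111110 (10 bits)
  1 -> 10 (2 bits)
  1 -> 10 (2 bits)
Total length = 5 + 5 + 10 + 2 + 2 = 24 bits.

Unary([4, 4, 9, 1, 1]) = 111101111011111111101010 (24 bits)


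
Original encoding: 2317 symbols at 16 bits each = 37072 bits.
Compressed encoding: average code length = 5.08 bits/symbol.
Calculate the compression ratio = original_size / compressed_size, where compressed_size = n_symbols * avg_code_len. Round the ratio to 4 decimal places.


original_size = n_symbols * orig_bits = 2317 * 16 = 37072 bits
compressed_size = n_symbols * avg_code_len = 2317 * 5.08 = 11770.36 bits
ratio = original_size / compressed_size = 37072 / 11770.36 = 3.1496

Compression ratio = 3.1496


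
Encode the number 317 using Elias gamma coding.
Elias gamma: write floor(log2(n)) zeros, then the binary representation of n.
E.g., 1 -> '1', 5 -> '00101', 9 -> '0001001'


num_bits = floor(log2(317)) + 1 = 9
leading_zeros = num_bits - 1 = 8
binary(317) = 100111101

Elias gamma(317) = '00000000' + '100111101' = 00000000100111101 (17 bits)


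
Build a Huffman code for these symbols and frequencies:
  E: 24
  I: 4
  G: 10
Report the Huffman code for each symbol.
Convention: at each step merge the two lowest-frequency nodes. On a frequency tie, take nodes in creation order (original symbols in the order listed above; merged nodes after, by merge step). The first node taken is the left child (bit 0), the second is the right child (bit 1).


Huffman tree construction:
Step 1: Merge I(4) + G(10) = 14
Step 2: Merge (I+G)(14) + E(24) = 38
Read each symbol's code off the tree from the root (left child = 0, right child = 1).

Codes:
  E: 1 (length 1)
  I: 00 (length 2)
  G: 01 (length 2)
Average code length: 52/38 = 1.3684 bits/symbol


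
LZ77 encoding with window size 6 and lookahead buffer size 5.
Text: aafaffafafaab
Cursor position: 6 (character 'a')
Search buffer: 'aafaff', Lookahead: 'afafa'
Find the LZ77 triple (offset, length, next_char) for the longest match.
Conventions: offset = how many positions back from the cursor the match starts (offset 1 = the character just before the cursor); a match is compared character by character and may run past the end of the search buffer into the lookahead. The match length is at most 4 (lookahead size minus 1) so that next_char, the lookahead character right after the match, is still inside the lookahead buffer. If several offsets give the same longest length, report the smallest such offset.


Try each offset into the search buffer:
  offset=1 (pos 5, char 'f'): match length 0
  offset=2 (pos 4, char 'f'): match length 0
  offset=3 (pos 3, char 'a'): match length 2
  offset=4 (pos 2, char 'f'): match length 0
  offset=5 (pos 1, char 'a'): match length 4
  offset=6 (pos 0, char 'a'): match length 1
Longest match has length 4 at offset 5.
next_char = character at position 6 + 4 = 10 -> 'a'

Best match: offset=5, length=4 (matching 'afaf' starting at position 1)
LZ77 triple: (5, 4, 'a')


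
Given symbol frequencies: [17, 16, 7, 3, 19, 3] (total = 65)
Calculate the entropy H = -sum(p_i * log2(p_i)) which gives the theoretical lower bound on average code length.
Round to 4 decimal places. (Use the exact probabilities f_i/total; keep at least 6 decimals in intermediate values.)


Per-symbol terms -p_i * log2(p_i) with p_i = f_i/65:
  p = 17/65 = 0.261538: log2(p) = -1.934905, -p*log2(p) = 0.506052
  p = 16/65 = 0.246154: log2(p) = -2.022368, -p*log2(p) = 0.497814
  p = 7/65 = 0.107692: log2(p) = -3.215013, -p*log2(p) = 0.346232
  p = 3/65 = 0.046154: log2(p) = -4.437405, -p*log2(p) = 0.204803
  p = 19/65 = 0.292308: log2(p) = -1.774440, -p*log2(p) = 0.518683
  p = 3/65 = 0.046154: log2(p) = -4.437405, -p*log2(p) = 0.204803
H = 0.506052 + 0.497814 + 0.346232 + 0.204803 + 0.518683 + 0.204803 = 2.278387

H = 2.2784 bits/symbol


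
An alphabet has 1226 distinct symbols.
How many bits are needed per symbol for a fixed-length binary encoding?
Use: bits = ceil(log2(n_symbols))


log2(1226) = 10.2597
Bracket: 2^10 = 1024 < 1226 <= 2^11 = 2048
So ceil(log2(1226)) = 11

bits = ceil(log2(1226)) = ceil(10.2597) = 11 bits


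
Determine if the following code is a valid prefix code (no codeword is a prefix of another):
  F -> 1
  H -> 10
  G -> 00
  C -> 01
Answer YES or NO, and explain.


Checking each pair (does one codeword prefix another?):
  F='1' vs H='10': prefix -- VIOLATION

NO -- this is NOT a valid prefix code. F (1) is a prefix of H (10).


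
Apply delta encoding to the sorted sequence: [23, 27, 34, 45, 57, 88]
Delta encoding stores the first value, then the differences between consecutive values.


First value: 23
Deltas:
  27 - 23 = 4
  34 - 27 = 7
  45 - 34 = 11
  57 - 45 = 12
  88 - 57 = 31


Delta encoded: [23, 4, 7, 11, 12, 31]


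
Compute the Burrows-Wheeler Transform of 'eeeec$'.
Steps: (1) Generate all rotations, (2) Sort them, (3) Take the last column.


Rotations (sorted):
  0: $eeeec -> last char: c
  1: c$eeee -> last char: e
  2: ec$eee -> last char: e
  3: eec$ee -> last char: e
  4: eeec$e -> last char: e
  5: eeeec$ -> last char: $


BWT = ceeee$


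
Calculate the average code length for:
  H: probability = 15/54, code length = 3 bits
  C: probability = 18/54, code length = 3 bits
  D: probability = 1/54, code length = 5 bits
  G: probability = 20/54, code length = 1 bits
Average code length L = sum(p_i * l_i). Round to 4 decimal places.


Weighted contributions p_i * l_i:
  H: (15/54) * 3 = 45/54
  C: (18/54) * 3 = 54/54
  D: (1/54) * 5 = 5/54
  G: (20/54) * 1 = 20/54
Sum = (45 + 54 + 5 + 20)/54 = 124/54

L = 124/54 = 2.2963 bits/symbol


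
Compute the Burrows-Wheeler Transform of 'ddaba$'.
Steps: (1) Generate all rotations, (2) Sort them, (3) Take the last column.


Rotations (sorted):
  0: $ddaba -> last char: a
  1: a$ddab -> last char: b
  2: aba$dd -> last char: d
  3: ba$dda -> last char: a
  4: daba$d -> last char: d
  5: ddaba$ -> last char: $


BWT = abdad$


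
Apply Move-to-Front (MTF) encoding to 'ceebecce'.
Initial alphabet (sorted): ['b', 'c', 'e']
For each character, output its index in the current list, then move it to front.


MTF encoding:
'c': index 1 in ['b', 'c', 'e'] -> ['c', 'b', 'e']
'e': index 2 in ['c', 'b', 'e'] -> ['e', 'c', 'b']
'e': index 0 in ['e', 'c', 'b'] -> ['e', 'c', 'b']
'b': index 2 in ['e', 'c', 'b'] -> ['b', 'e', 'c']
'e': index 1 in ['b', 'e', 'c'] -> ['e', 'b', 'c']
'c': index 2 in ['e', 'b', 'c'] -> ['c', 'e', 'b']
'c': index 0 in ['c', 'e', 'b'] -> ['c', 'e', 'b']
'e': index 1 in ['c', 'e', 'b'] -> ['e', 'c', 'b']


Output: [1, 2, 0, 2, 1, 2, 0, 1]


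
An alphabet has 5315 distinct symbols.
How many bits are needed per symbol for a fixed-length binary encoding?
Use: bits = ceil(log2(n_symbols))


log2(5315) = 12.3759
Bracket: 2^12 = 4096 < 5315 <= 2^13 = 8192
So ceil(log2(5315)) = 13

bits = ceil(log2(5315)) = ceil(12.3759) = 13 bits


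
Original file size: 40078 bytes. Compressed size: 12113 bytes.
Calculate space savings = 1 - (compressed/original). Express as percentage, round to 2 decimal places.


ratio = compressed/original = 12113/40078 = 0.302236
savings = 1 - ratio = 1 - 0.302236 = 0.697764
as a percentage: 0.697764 * 100 = 69.78%

Space savings = 1 - 12113/40078 = 69.78%


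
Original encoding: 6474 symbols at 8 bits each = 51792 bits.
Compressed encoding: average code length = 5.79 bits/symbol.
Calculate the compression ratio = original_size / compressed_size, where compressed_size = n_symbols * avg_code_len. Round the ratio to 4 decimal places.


original_size = n_symbols * orig_bits = 6474 * 8 = 51792 bits
compressed_size = n_symbols * avg_code_len = 6474 * 5.79 = 37484.46 bits
ratio = original_size / compressed_size = 51792 / 37484.46 = 1.3817

Compression ratio = 1.3817


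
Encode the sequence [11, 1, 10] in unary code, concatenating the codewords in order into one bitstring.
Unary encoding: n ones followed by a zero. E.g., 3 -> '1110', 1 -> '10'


Encode each number as n ones followed by a terminating 0:
  11 -> 111111111110 (12 bits)
  1 -> 10 (2 bits)
  10 -> 11111111110 (11 bits)
Total length = 12 + 2 + 11 = 25 bits.

Unary([11, 1, 10]) = 1111111111101011111111110 (25 bits)


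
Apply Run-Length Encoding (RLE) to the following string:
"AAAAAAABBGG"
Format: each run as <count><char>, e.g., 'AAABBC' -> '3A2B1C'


Scanning runs left to right:
  i=0: run of 'A' x 7 -> '7A'
  i=7: run of 'B' x 2 -> '2B'
  i=9: run of 'G' x 2 -> '2G'

RLE = 7A2B2G


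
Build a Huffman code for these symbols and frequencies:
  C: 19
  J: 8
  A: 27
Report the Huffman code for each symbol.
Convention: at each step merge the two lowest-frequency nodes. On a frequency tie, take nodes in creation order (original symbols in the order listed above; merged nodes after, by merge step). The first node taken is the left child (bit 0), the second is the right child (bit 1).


Huffman tree construction:
Step 1: Merge J(8) + C(19) = 27
Step 2: Merge A(27) + (J+C)(27) = 54
Read each symbol's code off the tree from the root (left child = 0, right child = 1).

Codes:
  C: 11 (length 2)
  J: 10 (length 2)
  A: 0 (length 1)
Average code length: 81/54 = 1.5000 bits/symbol
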